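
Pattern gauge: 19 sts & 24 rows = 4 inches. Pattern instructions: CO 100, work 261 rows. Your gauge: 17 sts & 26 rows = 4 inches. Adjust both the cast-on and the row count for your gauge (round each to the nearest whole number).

Cast on 89 stitches; work 283 rows.

Stitches: 100 × 17/19 = 89.47 → 89.
Rows: 261 × 26/24 = 282.75 → 283.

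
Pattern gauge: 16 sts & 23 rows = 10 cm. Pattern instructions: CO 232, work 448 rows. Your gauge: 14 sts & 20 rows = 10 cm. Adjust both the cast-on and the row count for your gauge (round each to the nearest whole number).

Stitches: 232 × 14/16 = 203.00 → 203.
Rows: 448 × 20/23 = 389.57 → 390.

Cast on 203 stitches; work 390 rows.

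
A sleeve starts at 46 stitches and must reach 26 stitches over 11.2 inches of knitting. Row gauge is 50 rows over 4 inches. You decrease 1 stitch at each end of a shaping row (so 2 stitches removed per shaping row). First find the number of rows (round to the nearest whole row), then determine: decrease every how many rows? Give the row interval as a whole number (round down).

Decrease every 14th row.

Rows = 11.2 × 12.5 = 140.0 → 140 rows.
Stitches to remove: 20 → 10 shaping rows (at 2 st each).
140 / 10 = 14.00 → every 14 rows.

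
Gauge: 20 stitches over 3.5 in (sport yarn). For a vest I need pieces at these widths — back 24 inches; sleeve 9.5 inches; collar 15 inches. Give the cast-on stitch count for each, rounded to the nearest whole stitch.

Rate = 20/3.5 = 5.714 sts per in.
back: 24 × 5.714 = 137.14 → 137.
sleeve: 9.5 × 5.714 = 54.29 → 54.
collar: 15 × 5.714 = 85.71 → 86.

back 137; sleeve 54; collar 86.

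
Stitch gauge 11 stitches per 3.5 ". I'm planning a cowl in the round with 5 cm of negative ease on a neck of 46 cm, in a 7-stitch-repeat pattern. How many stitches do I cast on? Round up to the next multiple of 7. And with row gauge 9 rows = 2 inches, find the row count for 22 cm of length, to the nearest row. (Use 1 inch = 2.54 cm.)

Finished = 46 − 5 = 41 cm.
41 cm × 1/2.54 = 16.14 inches.
11/3.5 = 3.143 sts per in; 16.14 × 3.143 = 50.73 sts.
Next multiple of 7 → 56.
22 cm = 8.66 inches; × 4.5 = 38.98 → 39 rows.

Cast on 56 stitches; work 39 rows.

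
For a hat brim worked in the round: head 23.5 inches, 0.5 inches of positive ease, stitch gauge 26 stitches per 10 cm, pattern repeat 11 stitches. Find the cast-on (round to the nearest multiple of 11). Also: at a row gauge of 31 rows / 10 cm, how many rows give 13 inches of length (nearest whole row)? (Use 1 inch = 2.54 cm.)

Finished = 23.5 + 0.5 = 24 inches.
24 inches × 2.54 = 60.96 cm.
26/10 = 2.6 sts per cm; 60.96 × 2.6 = 158.50 sts.
Nearest multiple of 11 → 154.
13 inches = 33.02 cm; × 3.1 = 102.36 → 102 rows.

Cast on 154 stitches; work 102 rows.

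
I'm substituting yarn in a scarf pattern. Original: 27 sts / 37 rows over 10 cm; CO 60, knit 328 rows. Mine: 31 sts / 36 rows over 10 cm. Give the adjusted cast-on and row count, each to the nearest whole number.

Cast on 69 stitches; work 319 rows.

Stitches: 60 × 31/27 = 68.89 → 69.
Rows: 328 × 36/37 = 319.14 → 319.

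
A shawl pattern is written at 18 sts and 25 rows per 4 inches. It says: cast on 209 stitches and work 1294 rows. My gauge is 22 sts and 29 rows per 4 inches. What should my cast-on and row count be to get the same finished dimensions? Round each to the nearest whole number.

Cast on 255 stitches; work 1501 rows.

Stitches: 209 × 22/18 = 255.44 → 255.
Rows: 1294 × 29/25 = 1501.04 → 1501.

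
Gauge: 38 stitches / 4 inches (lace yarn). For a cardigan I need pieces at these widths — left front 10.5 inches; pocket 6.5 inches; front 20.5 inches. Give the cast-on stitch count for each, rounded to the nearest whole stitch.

left front 100; pocket 62; front 195.

Rate = 38/4 = 9.5 sts per in.
left front: 10.5 × 9.5 = 99.75 → 100.
pocket: 6.5 × 9.5 = 61.75 → 62.
front: 20.5 × 9.5 = 194.75 → 195.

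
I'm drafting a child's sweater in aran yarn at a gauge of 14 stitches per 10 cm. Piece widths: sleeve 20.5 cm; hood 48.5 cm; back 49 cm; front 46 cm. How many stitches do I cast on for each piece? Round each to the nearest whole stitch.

sleeve 29; hood 68; back 69; front 64.

Rate = 14/10 = 1.4 sts per cm.
sleeve: 20.5 × 1.4 = 28.70 → 29.
hood: 48.5 × 1.4 = 67.90 → 68.
back: 49 × 1.4 = 68.60 → 69.
front: 46 × 1.4 = 64.40 → 64.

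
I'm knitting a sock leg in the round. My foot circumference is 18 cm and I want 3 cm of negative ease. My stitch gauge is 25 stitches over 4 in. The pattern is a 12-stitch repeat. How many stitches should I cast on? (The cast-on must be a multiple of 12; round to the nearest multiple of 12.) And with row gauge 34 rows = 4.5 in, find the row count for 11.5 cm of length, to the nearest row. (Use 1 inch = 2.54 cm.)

Cast on 36 stitches; work 34 rows.

Finished = 18 − 3 = 15 cm.
15 cm × 1/2.54 = 5.91 inches.
25/4 = 6.25 sts per in; 5.91 × 6.25 = 36.91 sts.
Nearest multiple of 12 → 36.
11.5 cm = 4.53 inches; × 7.556 = 34.21 → 34 rows.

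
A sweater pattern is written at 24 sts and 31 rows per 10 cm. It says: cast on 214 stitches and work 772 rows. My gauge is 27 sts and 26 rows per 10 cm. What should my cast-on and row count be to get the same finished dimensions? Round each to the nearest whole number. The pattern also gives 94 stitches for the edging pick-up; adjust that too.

Stitches: 214 × 27/24 = 240.75 → 241.
Rows: 772 × 26/31 = 647.48 → 647.
edging pick-up: 94 × 27/24 = 105.75 → 106.

Cast on 241 stitches; work 647 rows; edging pick-up 106 stitches.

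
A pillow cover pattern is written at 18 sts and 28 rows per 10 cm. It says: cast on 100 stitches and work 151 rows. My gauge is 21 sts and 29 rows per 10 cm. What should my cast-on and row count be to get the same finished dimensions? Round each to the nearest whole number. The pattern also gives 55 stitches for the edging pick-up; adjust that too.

Cast on 117 stitches; work 156 rows; edging pick-up 64 stitches.

Stitches: 100 × 21/18 = 116.67 → 117.
Rows: 151 × 29/28 = 156.39 → 156.
edging pick-up: 55 × 21/18 = 64.17 → 64.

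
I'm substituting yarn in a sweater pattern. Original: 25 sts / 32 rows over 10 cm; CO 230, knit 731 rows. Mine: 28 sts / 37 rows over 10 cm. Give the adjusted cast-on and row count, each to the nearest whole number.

Stitches: 230 × 28/25 = 257.60 → 258.
Rows: 731 × 37/32 = 845.22 → 845.

Cast on 258 stitches; work 845 rows.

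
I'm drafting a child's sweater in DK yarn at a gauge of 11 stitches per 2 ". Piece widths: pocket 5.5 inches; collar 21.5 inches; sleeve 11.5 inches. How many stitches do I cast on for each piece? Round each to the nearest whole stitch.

Rate = 11/2 = 5.5 sts per in.
pocket: 5.5 × 5.5 = 30.25 → 30.
collar: 21.5 × 5.5 = 118.25 → 118.
sleeve: 11.5 × 5.5 = 63.25 → 63.

pocket 30; collar 118; sleeve 63.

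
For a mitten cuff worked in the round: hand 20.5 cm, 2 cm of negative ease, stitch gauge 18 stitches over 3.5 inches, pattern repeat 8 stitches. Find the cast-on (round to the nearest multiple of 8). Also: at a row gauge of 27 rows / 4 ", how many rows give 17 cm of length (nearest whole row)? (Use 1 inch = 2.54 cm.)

Finished = 20.5 − 2 = 18.5 cm.
18.5 cm × 1/2.54 = 7.28 inches.
18/3.5 = 5.143 sts per in; 7.28 × 5.143 = 37.46 sts.
Nearest multiple of 8 → 40.
17 cm = 6.69 inches; × 6.75 = 45.18 → 45 rows.

Cast on 40 stitches; work 45 rows.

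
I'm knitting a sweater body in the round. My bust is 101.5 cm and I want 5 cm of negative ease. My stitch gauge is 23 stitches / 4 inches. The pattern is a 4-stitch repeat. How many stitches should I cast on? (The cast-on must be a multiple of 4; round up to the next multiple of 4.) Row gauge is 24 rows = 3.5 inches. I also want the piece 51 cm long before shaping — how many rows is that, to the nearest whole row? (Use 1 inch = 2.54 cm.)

Cast on 220 stitches; work 138 rows.

Finished = 101.5 − 5 = 96.5 cm.
96.5 cm × 1/2.54 = 37.99 inches.
23/4 = 5.75 sts per in; 37.99 × 5.75 = 218.45 sts.
Next multiple of 4 → 220.
51 cm = 20.08 inches; × 6.857 = 137.68 → 138 rows.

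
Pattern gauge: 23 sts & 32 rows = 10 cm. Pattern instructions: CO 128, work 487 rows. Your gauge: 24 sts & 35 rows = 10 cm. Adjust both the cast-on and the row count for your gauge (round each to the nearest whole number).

Stitches: 128 × 24/23 = 133.57 → 134.
Rows: 487 × 35/32 = 532.66 → 533.

Cast on 134 stitches; work 533 rows.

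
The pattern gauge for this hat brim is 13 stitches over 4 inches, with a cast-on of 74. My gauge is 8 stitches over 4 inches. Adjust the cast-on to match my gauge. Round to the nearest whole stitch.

Scale factor = 8 / 13 = 0.615.
74 × 8 / 13 = 45.54 sts.
→ 46 sts.

Cast on 46 stitches.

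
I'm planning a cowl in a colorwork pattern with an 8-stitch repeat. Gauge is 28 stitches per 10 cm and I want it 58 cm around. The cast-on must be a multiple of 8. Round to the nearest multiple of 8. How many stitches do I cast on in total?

160 stitches.

28 / 10 = 2.8 sts per cm.
58 × 2.8 = 162.40 sts.
Nearest multiple of 8: 160.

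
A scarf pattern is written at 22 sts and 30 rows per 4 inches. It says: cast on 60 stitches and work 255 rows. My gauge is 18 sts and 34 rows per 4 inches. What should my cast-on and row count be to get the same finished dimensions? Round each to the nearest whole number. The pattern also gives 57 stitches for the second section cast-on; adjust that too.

Stitches: 60 × 18/22 = 49.09 → 49.
Rows: 255 × 34/30 = 289.00 → 289.
second section cast-on: 57 × 18/22 = 46.64 → 47.

Cast on 49 stitches; work 289 rows; second section cast-on 47 stitches.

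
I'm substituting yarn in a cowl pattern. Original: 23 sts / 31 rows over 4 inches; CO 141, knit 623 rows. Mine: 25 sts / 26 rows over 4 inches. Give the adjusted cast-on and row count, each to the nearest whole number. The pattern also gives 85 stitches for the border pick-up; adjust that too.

Cast on 153 stitches; work 523 rows; border pick-up 92 stitches.

Stitches: 141 × 25/23 = 153.26 → 153.
Rows: 623 × 26/31 = 522.52 → 523.
border pick-up: 85 × 25/23 = 92.39 → 92.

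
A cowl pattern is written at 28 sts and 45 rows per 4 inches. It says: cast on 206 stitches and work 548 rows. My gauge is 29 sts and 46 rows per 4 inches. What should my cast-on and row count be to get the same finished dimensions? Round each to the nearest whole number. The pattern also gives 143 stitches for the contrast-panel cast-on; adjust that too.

Stitches: 206 × 29/28 = 213.36 → 213.
Rows: 548 × 46/45 = 560.18 → 560.
contrast-panel cast-on: 143 × 29/28 = 148.11 → 148.

Cast on 213 stitches; work 560 rows; contrast-panel cast-on 148 stitches.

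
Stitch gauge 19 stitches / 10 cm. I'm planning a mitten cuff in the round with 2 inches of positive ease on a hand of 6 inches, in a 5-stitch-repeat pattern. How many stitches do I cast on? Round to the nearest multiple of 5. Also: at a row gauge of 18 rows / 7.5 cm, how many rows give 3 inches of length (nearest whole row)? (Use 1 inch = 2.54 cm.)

Finished = 6 + 2 = 8 inches.
8 inches × 2.54 = 20.32 cm.
19/10 = 1.9 sts per cm; 20.32 × 1.9 = 38.61 sts.
Nearest multiple of 5 → 40.
3 inches = 7.62 cm; × 2.4 = 18.29 → 18 rows.

Cast on 40 stitches; work 18 rows.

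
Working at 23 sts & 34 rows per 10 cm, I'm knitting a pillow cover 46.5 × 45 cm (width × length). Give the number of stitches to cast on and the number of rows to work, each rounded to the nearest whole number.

Stitch gauge = 23/10 = 2.3 sts/cm; 46.5 × 2.3 = 106.95 → 107 sts.
Row gauge = 34/10 = 3.4 rows/cm; 45 × 3.4 = 153.00 → 153 rows.

Cast on 107 stitches and work 153 rows.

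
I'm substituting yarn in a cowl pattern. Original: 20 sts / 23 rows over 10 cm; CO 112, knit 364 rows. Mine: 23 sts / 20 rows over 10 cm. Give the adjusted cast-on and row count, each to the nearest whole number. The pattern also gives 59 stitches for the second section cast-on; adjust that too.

Stitches: 112 × 23/20 = 128.80 → 129.
Rows: 364 × 20/23 = 316.52 → 317.
second section cast-on: 59 × 23/20 = 67.85 → 68.

Cast on 129 stitches; work 317 rows; second section cast-on 68 stitches.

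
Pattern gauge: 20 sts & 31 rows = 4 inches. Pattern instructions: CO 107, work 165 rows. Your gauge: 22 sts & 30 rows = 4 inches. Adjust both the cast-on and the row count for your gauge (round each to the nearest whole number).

Stitches: 107 × 22/20 = 117.70 → 118.
Rows: 165 × 30/31 = 159.68 → 160.

Cast on 118 stitches; work 160 rows.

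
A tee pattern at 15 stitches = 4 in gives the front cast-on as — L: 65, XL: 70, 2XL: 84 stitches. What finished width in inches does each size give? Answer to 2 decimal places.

15/4 = 3.75 sts per in.
L: 65 / 3.75 = 17.333 → 17.33 in.
XL: 70 / 3.75 = 18.667 → 18.67 in.
2XL: 84 / 3.75 = 22.400 → 22.40 in.

L 17.33 inches; XL 18.67 inches; 2XL 22.40 inches.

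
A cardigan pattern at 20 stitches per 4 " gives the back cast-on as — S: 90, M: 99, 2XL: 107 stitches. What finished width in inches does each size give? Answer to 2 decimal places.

S 18.00 inches; M 19.80 inches; 2XL 21.40 inches.

20/4 = 5 sts per in.
S: 90 / 5 = 18.000 → 18.00 in.
M: 99 / 5 = 19.800 → 19.80 in.
2XL: 107 / 5 = 21.400 → 21.40 in.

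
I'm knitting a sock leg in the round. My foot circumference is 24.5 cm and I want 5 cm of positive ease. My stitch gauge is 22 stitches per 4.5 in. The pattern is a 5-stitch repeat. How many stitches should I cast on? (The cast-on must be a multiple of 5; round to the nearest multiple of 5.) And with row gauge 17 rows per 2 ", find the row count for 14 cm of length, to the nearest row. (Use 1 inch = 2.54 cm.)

Finished = 24.5 + 5 = 29.5 cm.
29.5 cm × 1/2.54 = 11.61 inches.
22/4.5 = 4.889 sts per in; 11.61 × 4.889 = 56.78 sts.
Nearest multiple of 5 → 55.
14 cm = 5.51 inches; × 8.5 = 46.85 → 47 rows.

Cast on 55 stitches; work 47 rows.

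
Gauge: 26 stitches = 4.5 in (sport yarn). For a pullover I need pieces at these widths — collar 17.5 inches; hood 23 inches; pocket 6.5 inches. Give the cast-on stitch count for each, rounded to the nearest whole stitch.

collar 101; hood 133; pocket 38.

Rate = 26/4.5 = 5.778 sts per in.
collar: 17.5 × 5.778 = 101.11 → 101.
hood: 23 × 5.778 = 132.89 → 133.
pocket: 6.5 × 5.778 = 37.56 → 38.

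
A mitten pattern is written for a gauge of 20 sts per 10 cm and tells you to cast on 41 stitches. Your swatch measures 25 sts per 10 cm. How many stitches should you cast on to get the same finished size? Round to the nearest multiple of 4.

Scale factor = 25 / 20 = 1.250.
41 × 25 / 20 = 51.25 sts.
→ 52 sts.

CO 52 sts.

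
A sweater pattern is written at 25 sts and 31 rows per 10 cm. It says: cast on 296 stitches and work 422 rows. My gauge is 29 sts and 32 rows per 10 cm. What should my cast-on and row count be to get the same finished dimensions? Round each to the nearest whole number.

Cast on 343 stitches; work 436 rows.

Stitches: 296 × 29/25 = 343.36 → 343.
Rows: 422 × 32/31 = 435.61 → 436.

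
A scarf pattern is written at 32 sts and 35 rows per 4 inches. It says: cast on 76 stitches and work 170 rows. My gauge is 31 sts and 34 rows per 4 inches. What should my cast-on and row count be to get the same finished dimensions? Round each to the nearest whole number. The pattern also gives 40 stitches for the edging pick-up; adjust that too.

Cast on 74 stitches; work 165 rows; edging pick-up 39 stitches.

Stitches: 76 × 31/32 = 73.62 → 74.
Rows: 170 × 34/35 = 165.14 → 165.
edging pick-up: 40 × 31/32 = 38.75 → 39.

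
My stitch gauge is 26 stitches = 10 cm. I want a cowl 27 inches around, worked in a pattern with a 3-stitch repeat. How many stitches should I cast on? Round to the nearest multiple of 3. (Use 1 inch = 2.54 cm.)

Cast on 177 stitches.

27 in = 27 × 2.54 = 68.58 cm.
26 / 10 = 2.6 sts/cm.
68.58 × 2.6 = 178.31 sts.
→ 177.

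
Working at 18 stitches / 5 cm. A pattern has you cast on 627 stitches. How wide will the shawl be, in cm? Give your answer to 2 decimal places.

18 stitches / 5 cm = 3.6 stitches per cm.
627 / 3.6 = 174.167 cm.

174.17 cm.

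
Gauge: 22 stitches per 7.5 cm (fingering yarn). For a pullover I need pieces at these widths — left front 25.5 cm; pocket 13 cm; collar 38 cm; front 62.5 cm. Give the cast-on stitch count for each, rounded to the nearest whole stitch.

left front 75; pocket 38; collar 111; front 183.

Rate = 22/7.5 = 2.933 sts per cm.
left front: 25.5 × 2.933 = 74.80 → 75.
pocket: 13 × 2.933 = 38.13 → 38.
collar: 38 × 2.933 = 111.47 → 111.
front: 62.5 × 2.933 = 183.33 → 183.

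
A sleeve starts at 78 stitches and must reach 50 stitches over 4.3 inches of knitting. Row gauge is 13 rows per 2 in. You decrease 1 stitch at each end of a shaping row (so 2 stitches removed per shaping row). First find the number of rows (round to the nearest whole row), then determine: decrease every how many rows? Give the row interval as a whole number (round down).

Decrease every 2nd row.

Rows = 4.3 × 6.5 = 27.9 → 28 rows.
Stitches to remove: 28 → 14 shaping rows (at 2 st each).
28 / 14 = 2.00 → every 2 rows.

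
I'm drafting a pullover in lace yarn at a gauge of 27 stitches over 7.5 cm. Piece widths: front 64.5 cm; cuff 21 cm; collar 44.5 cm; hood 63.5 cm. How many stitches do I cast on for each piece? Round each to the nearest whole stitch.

Rate = 27/7.5 = 3.6 sts per cm.
front: 64.5 × 3.6 = 232.20 → 232.
cuff: 21 × 3.6 = 75.60 → 76.
collar: 44.5 × 3.6 = 160.20 → 160.
hood: 63.5 × 3.6 = 228.60 → 229.

front 232; cuff 76; collar 160; hood 229.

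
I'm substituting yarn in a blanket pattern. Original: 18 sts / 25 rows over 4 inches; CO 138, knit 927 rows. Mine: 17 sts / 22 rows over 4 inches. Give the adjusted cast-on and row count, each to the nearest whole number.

Stitches: 138 × 17/18 = 130.33 → 130.
Rows: 927 × 22/25 = 815.76 → 816.

Cast on 130 stitches; work 816 rows.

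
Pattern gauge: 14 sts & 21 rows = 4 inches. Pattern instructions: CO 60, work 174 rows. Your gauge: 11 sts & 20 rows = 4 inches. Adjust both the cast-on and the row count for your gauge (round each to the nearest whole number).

Cast on 47 stitches; work 166 rows.

Stitches: 60 × 11/14 = 47.14 → 47.
Rows: 174 × 20/21 = 165.71 → 166.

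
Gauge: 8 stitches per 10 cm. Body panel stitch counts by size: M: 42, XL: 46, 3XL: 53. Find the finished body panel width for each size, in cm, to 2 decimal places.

M 52.50 cm; XL 57.50 cm; 3XL 66.25 cm.

8/10 = 0.8 sts per cm.
M: 42 / 0.8 = 52.500 → 52.50 cm.
XL: 46 / 0.8 = 57.500 → 57.50 cm.
3XL: 53 / 0.8 = 66.250 → 66.25 cm.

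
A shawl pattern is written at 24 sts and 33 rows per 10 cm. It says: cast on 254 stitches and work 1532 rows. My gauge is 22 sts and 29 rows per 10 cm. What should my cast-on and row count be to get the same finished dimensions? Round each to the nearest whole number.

Stitches: 254 × 22/24 = 232.83 → 233.
Rows: 1532 × 29/33 = 1346.30 → 1346.

Cast on 233 stitches; work 1346 rows.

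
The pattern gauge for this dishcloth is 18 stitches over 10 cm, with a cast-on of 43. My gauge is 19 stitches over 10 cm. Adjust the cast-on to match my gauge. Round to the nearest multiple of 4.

CO 44 sts.

Scale factor = 19 / 18 = 1.056.
43 × 19 / 18 = 45.39 sts.
→ 44 sts.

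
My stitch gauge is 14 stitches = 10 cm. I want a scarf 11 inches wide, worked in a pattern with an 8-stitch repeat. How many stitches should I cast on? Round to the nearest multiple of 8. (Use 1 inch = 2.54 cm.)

11 in = 11 × 2.54 = 27.94 cm.
14 / 10 = 1.4 sts/cm.
27.94 × 1.4 = 39.12 sts.
→ 40.

CO 40 sts.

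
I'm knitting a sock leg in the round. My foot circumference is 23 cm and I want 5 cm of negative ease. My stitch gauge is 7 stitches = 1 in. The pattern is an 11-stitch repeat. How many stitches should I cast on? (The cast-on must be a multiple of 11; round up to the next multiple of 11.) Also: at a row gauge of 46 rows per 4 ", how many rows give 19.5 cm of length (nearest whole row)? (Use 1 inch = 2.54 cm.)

Finished = 23 − 5 = 18 cm.
18 cm × 1/2.54 = 7.09 inches.
7/1 = 7 sts per in; 7.09 × 7 = 49.61 sts.
Next multiple of 11 → 55.
19.5 cm = 7.68 inches; × 11.5 = 88.29 → 88 rows.

Cast on 55 stitches; work 88 rows.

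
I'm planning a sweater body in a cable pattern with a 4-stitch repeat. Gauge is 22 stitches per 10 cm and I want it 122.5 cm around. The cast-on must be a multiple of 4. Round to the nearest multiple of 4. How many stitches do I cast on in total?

22 / 10 = 2.2 sts per cm.
122.5 × 2.2 = 269.50 sts.
Nearest multiple of 4: 268.

CO 268 sts.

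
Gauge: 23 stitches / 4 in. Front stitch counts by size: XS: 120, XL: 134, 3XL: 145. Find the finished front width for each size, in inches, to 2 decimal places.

23/4 = 5.75 sts per in.
XS: 120 / 5.75 = 20.870 → 20.87 in.
XL: 134 / 5.75 = 23.304 → 23.30 in.
3XL: 145 / 5.75 = 25.217 → 25.22 in.

XS 20.87 inches; XL 23.30 inches; 3XL 25.22 inches.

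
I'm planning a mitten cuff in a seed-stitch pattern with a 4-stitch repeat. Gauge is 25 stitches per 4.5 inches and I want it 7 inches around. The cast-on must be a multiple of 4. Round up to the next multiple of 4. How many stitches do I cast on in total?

CO 40 sts.

25 / 4.5 = 5.556 sts per inch.
7 × 5.556 = 38.89 sts.
Next multiple of 4: 40.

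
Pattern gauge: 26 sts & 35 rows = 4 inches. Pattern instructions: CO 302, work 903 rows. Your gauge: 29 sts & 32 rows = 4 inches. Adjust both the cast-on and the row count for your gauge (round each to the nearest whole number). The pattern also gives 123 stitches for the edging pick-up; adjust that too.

Cast on 337 stitches; work 826 rows; edging pick-up 137 stitches.

Stitches: 302 × 29/26 = 336.85 → 337.
Rows: 903 × 32/35 = 825.60 → 826.
edging pick-up: 123 × 29/26 = 137.19 → 137.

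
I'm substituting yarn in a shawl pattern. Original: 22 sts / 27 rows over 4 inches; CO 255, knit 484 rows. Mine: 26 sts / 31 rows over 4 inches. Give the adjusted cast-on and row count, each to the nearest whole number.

Stitches: 255 × 26/22 = 301.36 → 301.
Rows: 484 × 31/27 = 555.70 → 556.

Cast on 301 stitches; work 556 rows.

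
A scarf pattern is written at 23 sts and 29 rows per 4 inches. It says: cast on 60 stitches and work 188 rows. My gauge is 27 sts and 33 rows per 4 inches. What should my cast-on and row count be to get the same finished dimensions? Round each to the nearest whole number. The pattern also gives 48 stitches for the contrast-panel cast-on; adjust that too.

Stitches: 60 × 27/23 = 70.43 → 70.
Rows: 188 × 33/29 = 213.93 → 214.
contrast-panel cast-on: 48 × 27/23 = 56.35 → 56.

Cast on 70 stitches; work 214 rows; contrast-panel cast-on 56 stitches.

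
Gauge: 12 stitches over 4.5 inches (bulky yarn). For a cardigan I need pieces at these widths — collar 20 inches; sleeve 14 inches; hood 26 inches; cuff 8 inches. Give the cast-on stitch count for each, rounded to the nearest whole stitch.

collar 53; sleeve 37; hood 69; cuff 21.

Rate = 12/4.5 = 2.667 sts per in.
collar: 20 × 2.667 = 53.33 → 53.
sleeve: 14 × 2.667 = 37.33 → 37.
hood: 26 × 2.667 = 69.33 → 69.
cuff: 8 × 2.667 = 21.33 → 21.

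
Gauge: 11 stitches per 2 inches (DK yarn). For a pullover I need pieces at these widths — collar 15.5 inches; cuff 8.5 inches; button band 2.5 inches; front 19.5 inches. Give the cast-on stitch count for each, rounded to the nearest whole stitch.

collar 85; cuff 47; button band 14; front 107.

Rate = 11/2 = 5.5 sts per in.
collar: 15.5 × 5.5 = 85.25 → 85.
cuff: 8.5 × 5.5 = 46.75 → 47.
button band: 2.5 × 5.5 = 13.75 → 14.
front: 19.5 × 5.5 = 107.25 → 107.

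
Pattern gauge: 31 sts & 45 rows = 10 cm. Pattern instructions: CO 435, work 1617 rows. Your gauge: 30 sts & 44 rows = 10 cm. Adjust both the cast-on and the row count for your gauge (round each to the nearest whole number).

Cast on 421 stitches; work 1581 rows.

Stitches: 435 × 30/31 = 420.97 → 421.
Rows: 1617 × 44/45 = 1581.07 → 1581.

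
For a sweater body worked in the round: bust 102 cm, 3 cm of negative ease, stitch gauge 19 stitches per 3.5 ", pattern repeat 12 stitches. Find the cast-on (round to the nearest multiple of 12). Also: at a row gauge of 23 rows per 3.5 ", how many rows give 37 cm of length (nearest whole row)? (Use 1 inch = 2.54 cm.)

Cast on 216 stitches; work 96 rows.

Finished = 102 − 3 = 99 cm.
99 cm × 1/2.54 = 38.98 inches.
19/3.5 = 5.429 sts per in; 38.98 × 5.429 = 211.59 sts.
Nearest multiple of 12 → 216.
37 cm = 14.57 inches; × 6.571 = 95.73 → 96 rows.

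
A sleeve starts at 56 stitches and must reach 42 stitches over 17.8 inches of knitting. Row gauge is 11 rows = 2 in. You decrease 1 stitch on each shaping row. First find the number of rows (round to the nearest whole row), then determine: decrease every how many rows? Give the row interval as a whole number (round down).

Decrease every 7th row.

Rows = 17.8 × 5.5 = 97.9 → 98 rows.
Stitches to remove: 14 → 14 shaping rows (at 1 st each).
98 / 14 = 7.00 → every 7 rows.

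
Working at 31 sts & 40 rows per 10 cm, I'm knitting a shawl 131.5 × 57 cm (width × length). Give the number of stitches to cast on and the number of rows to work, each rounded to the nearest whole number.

Stitch gauge = 31/10 = 3.1 sts/cm; 131.5 × 3.1 = 407.65 → 408 sts.
Row gauge = 40/10 = 4 rows/cm; 57 × 4 = 228.00 → 228 rows.

Cast on 408 stitches and work 228 rows.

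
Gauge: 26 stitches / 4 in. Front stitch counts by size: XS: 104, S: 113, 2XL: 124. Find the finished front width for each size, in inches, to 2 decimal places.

XS 16.00 inches; S 17.38 inches; 2XL 19.08 inches.

26/4 = 6.5 sts per in.
XS: 104 / 6.5 = 16.000 → 16.00 in.
S: 113 / 6.5 = 17.385 → 17.38 in.
2XL: 124 / 6.5 = 19.077 → 19.08 in.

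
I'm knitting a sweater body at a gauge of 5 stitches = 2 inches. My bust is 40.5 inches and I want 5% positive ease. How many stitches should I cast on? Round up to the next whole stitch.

Finished = 40.5 × 1.05 = 42.52 in.
5 / 2 = 2.5 sts per inch.
42.52 × 2.5 = 106.31 sts.
→ 107 sts.

107 stitches.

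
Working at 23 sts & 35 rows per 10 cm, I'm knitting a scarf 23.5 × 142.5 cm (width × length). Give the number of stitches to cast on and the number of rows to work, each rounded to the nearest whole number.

Cast on 54 stitches and work 499 rows.

Stitch gauge = 23/10 = 2.3 sts/cm; 23.5 × 2.3 = 54.05 → 54 sts.
Row gauge = 35/10 = 3.5 rows/cm; 142.5 × 3.5 = 498.75 → 499 rows.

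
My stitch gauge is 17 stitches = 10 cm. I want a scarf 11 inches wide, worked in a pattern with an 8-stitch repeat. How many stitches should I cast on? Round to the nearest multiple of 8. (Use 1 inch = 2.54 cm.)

11 in = 11 × 2.54 = 27.94 cm.
17 / 10 = 1.7 sts/cm.
27.94 × 1.7 = 47.50 sts.
→ 48.

48 stitches.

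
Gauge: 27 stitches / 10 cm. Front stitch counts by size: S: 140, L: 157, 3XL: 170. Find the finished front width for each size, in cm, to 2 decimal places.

S 51.85 cm; L 58.15 cm; 3XL 62.96 cm.

27/10 = 2.7 sts per cm.
S: 140 / 2.7 = 51.852 → 51.85 cm.
L: 157 / 2.7 = 58.148 → 58.15 cm.
3XL: 170 / 2.7 = 62.963 → 62.96 cm.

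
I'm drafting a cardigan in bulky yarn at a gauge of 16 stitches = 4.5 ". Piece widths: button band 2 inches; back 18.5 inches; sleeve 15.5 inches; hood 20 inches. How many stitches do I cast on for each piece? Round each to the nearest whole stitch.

button band 7; back 66; sleeve 55; hood 71.

Rate = 16/4.5 = 3.556 sts per in.
button band: 2 × 3.556 = 7.11 → 7.
back: 18.5 × 3.556 = 65.78 → 66.
sleeve: 15.5 × 3.556 = 55.11 → 55.
hood: 20 × 3.556 = 71.11 → 71.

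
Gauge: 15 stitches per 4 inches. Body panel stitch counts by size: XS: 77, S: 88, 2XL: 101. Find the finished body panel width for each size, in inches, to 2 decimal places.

15/4 = 3.75 sts per in.
XS: 77 / 3.75 = 20.533 → 20.53 in.
S: 88 / 3.75 = 23.467 → 23.47 in.
2XL: 101 / 3.75 = 26.933 → 26.93 in.

XS 20.53 inches; S 23.47 inches; 2XL 26.93 inches.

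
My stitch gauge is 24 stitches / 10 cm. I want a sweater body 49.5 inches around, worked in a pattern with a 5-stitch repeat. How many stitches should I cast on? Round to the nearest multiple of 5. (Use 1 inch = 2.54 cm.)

49.5 in = 49.5 × 2.54 = 125.73 cm.
24 / 10 = 2.4 sts/cm.
125.73 × 2.4 = 301.75 sts.
→ 300.

300 stitches.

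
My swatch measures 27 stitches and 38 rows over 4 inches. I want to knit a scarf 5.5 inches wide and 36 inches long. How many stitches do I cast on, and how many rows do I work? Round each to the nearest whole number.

Cast on 37 stitches and work 342 rows.

Stitch gauge = 27/4 = 6.75 sts/in; 5.5 × 6.75 = 37.12 → 37 sts.
Row gauge = 38/4 = 9.5 rows/in; 36 × 9.5 = 342.00 → 342 rows.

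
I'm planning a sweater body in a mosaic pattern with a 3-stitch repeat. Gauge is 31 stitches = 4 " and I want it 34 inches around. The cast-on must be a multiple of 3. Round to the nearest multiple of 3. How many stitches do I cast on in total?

Cast on 264 stitches.

31 / 4 = 7.75 sts per inch.
34 × 7.75 = 263.50 sts.
Nearest multiple of 3: 264.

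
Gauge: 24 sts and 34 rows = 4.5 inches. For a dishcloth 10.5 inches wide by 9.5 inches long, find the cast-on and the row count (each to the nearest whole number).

Stitch gauge = 24/4.5 = 5.333 sts/in; 10.5 × 5.333 = 56.00 → 56 sts.
Row gauge = 34/4.5 = 7.556 rows/in; 9.5 × 7.556 = 71.78 → 72 rows.

Cast on 56 stitches and work 72 rows.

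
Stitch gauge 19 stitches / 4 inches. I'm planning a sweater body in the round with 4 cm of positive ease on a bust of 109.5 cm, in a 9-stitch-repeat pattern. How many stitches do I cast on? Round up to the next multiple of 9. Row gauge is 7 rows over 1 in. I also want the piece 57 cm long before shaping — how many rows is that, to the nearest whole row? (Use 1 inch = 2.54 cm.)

Cast on 216 stitches; work 157 rows.

Finished = 109.5 + 4 = 113.5 cm.
113.5 cm × 1/2.54 = 44.69 inches.
19/4 = 4.75 sts per in; 44.69 × 4.75 = 212.25 sts.
Next multiple of 9 → 216.
57 cm = 22.44 inches; × 7 = 157.09 → 157 rows.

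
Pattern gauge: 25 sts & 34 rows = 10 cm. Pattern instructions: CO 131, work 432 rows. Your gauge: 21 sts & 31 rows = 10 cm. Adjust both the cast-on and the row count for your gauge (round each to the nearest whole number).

Cast on 110 stitches; work 394 rows.

Stitches: 131 × 21/25 = 110.04 → 110.
Rows: 432 × 31/34 = 393.88 → 394.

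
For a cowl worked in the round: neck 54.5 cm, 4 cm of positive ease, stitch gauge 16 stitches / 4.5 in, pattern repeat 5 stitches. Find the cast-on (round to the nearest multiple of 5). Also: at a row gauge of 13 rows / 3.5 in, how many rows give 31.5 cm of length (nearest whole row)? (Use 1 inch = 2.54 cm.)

Finished = 54.5 + 4 = 58.5 cm.
58.5 cm × 1/2.54 = 23.03 inches.
16/4.5 = 3.556 sts per in; 23.03 × 3.556 = 81.89 sts.
Nearest multiple of 5 → 80.
31.5 cm = 12.40 inches; × 3.714 = 46.06 → 46 rows.

Cast on 80 stitches; work 46 rows.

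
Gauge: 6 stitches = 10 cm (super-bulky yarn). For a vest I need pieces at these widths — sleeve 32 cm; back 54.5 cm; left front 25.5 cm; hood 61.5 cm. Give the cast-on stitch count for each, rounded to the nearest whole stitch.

sleeve 19; back 33; left front 15; hood 37.

Rate = 6/10 = 0.6 sts per cm.
sleeve: 32 × 0.6 = 19.20 → 19.
back: 54.5 × 0.6 = 32.70 → 33.
left front: 25.5 × 0.6 = 15.30 → 15.
hood: 61.5 × 0.6 = 36.90 → 37.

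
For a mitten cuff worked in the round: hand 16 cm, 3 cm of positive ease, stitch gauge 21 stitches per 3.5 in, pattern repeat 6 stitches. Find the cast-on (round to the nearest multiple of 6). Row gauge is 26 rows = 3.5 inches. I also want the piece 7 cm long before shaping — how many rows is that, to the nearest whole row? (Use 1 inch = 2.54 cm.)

Finished = 16 + 3 = 19 cm.
19 cm × 1/2.54 = 7.48 inches.
21/3.5 = 6 sts per in; 7.48 × 6 = 44.88 sts.
Nearest multiple of 6 → 42.
7 cm = 2.76 inches; × 7.429 = 20.47 → 20 rows.

Cast on 42 stitches; work 20 rows.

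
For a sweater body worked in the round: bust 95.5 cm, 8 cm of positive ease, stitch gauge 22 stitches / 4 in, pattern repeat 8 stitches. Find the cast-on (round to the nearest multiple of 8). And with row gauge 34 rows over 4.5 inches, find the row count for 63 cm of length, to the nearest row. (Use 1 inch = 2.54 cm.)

Cast on 224 stitches; work 187 rows.

Finished = 95.5 + 8 = 103.5 cm.
103.5 cm × 1/2.54 = 40.75 inches.
22/4 = 5.5 sts per in; 40.75 × 5.5 = 224.11 sts.
Nearest multiple of 8 → 224.
63 cm = 24.80 inches; × 7.556 = 187.40 → 187 rows.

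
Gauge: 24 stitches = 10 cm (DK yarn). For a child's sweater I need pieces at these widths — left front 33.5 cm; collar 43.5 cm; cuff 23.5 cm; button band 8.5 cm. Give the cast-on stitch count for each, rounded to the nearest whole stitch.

left front 80; collar 104; cuff 56; button band 20.

Rate = 24/10 = 2.4 sts per cm.
left front: 33.5 × 2.4 = 80.40 → 80.
collar: 43.5 × 2.4 = 104.40 → 104.
cuff: 23.5 × 2.4 = 56.40 → 56.
button band: 8.5 × 2.4 = 20.40 → 20.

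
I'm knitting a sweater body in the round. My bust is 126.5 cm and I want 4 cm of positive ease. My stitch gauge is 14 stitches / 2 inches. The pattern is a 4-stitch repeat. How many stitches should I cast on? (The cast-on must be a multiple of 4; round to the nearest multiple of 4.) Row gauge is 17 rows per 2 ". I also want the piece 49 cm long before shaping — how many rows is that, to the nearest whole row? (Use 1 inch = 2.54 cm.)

Cast on 360 stitches; work 164 rows.

Finished = 126.5 + 4 = 130.5 cm.
130.5 cm × 1/2.54 = 51.38 inches.
14/2 = 7 sts per in; 51.38 × 7 = 359.65 sts.
Nearest multiple of 4 → 360.
49 cm = 19.29 inches; × 8.5 = 163.98 → 164 rows.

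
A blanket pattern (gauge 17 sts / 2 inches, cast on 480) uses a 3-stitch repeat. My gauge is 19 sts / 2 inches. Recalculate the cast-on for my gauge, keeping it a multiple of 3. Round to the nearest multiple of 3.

480 × 19 / 17 = 536.47.
Nearest multiple of 3: 537.

537 stitches.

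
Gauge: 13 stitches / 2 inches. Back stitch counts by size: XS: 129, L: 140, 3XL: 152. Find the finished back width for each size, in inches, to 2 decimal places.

XS 19.85 inches; L 21.54 inches; 3XL 23.38 inches.

13/2 = 6.5 sts per in.
XS: 129 / 6.5 = 19.846 → 19.85 in.
L: 140 / 6.5 = 21.538 → 21.54 in.
3XL: 152 / 6.5 = 23.385 → 23.38 in.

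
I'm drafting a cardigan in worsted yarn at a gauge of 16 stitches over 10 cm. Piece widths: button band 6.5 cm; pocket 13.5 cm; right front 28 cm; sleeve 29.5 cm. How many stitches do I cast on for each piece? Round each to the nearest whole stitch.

button band 10; pocket 22; right front 45; sleeve 47.

Rate = 16/10 = 1.6 sts per cm.
button band: 6.5 × 1.6 = 10.40 → 10.
pocket: 13.5 × 1.6 = 21.60 → 22.
right front: 28 × 1.6 = 44.80 → 45.
sleeve: 29.5 × 1.6 = 47.20 → 47.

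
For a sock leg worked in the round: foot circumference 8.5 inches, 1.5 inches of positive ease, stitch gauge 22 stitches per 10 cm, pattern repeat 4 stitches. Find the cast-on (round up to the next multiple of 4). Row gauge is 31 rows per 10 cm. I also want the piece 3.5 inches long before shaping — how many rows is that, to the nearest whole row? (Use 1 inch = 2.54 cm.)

Cast on 56 stitches; work 28 rows.

Finished = 8.5 + 1.5 = 10 inches.
10 inches × 2.54 = 25.40 cm.
22/10 = 2.2 sts per cm; 25.40 × 2.2 = 55.88 sts.
Next multiple of 4 → 56.
3.5 inches = 8.89 cm; × 3.1 = 27.56 → 28 rows.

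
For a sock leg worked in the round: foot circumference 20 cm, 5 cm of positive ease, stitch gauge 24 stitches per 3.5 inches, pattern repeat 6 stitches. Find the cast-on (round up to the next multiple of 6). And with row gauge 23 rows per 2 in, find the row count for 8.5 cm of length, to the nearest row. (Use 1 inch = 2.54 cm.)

Cast on 72 stitches; work 38 rows.

Finished = 20 + 5 = 25 cm.
25 cm × 1/2.54 = 9.84 inches.
24/3.5 = 6.857 sts per in; 9.84 × 6.857 = 67.49 sts.
Next multiple of 6 → 72.
8.5 cm = 3.35 inches; × 11.5 = 38.48 → 38 rows.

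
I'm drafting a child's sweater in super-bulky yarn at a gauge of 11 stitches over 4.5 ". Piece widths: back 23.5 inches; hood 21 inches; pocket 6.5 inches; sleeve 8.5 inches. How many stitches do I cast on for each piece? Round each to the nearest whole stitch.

back 57; hood 51; pocket 16; sleeve 21.

Rate = 11/4.5 = 2.444 sts per in.
back: 23.5 × 2.444 = 57.44 → 57.
hood: 21 × 2.444 = 51.33 → 51.
pocket: 6.5 × 2.444 = 15.89 → 16.
sleeve: 8.5 × 2.444 = 20.78 → 21.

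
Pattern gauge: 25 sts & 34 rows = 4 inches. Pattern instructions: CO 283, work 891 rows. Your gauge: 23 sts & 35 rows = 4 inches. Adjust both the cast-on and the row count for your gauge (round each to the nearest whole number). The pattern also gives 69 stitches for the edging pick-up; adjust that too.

Stitches: 283 × 23/25 = 260.36 → 260.
Rows: 891 × 35/34 = 917.21 → 917.
edging pick-up: 69 × 23/25 = 63.48 → 63.

Cast on 260 stitches; work 917 rows; edging pick-up 63 stitches.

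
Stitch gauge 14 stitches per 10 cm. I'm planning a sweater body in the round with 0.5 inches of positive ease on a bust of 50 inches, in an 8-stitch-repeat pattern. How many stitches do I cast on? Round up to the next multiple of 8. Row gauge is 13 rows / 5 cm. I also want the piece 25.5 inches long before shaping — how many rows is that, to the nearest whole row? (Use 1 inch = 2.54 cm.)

Cast on 184 stitches; work 168 rows.

Finished = 50 + 0.5 = 50.5 inches.
50.5 inches × 2.54 = 128.27 cm.
14/10 = 1.4 sts per cm; 128.27 × 1.4 = 179.58 sts.
Next multiple of 8 → 184.
25.5 inches = 64.77 cm; × 2.6 = 168.40 → 168 rows.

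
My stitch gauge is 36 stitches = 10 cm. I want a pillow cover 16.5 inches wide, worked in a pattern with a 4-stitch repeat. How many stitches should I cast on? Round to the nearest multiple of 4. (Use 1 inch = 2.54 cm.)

Cast on 152 stitches.

16.5 in = 16.5 × 2.54 = 41.91 cm.
36 / 10 = 3.6 sts/cm.
41.91 × 3.6 = 150.88 sts.
→ 152.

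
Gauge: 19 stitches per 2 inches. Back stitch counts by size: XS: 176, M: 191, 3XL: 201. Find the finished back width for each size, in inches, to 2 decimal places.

19/2 = 9.5 sts per in.
XS: 176 / 9.5 = 18.526 → 18.53 in.
M: 191 / 9.5 = 20.105 → 20.11 in.
3XL: 201 / 9.5 = 21.158 → 21.16 in.

XS 18.53 inches; M 20.11 inches; 3XL 21.16 inches.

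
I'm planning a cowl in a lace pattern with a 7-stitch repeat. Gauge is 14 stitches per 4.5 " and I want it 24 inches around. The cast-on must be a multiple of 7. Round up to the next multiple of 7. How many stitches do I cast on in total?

77 stitches.

14 / 4.5 = 3.111 sts per inch.
24 × 3.111 = 74.67 sts.
Next multiple of 7: 77.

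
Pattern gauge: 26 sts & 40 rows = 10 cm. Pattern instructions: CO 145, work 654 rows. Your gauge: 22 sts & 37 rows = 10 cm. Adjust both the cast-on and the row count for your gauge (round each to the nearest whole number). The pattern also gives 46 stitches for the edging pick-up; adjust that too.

Cast on 123 stitches; work 605 rows; edging pick-up 39 stitches.

Stitches: 145 × 22/26 = 122.69 → 123.
Rows: 654 × 37/40 = 604.95 → 605.
edging pick-up: 46 × 22/26 = 38.92 → 39.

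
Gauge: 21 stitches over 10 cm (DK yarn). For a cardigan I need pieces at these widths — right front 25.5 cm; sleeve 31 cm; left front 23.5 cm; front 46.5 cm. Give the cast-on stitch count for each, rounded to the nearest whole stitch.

right front 54; sleeve 65; left front 49; front 98.

Rate = 21/10 = 2.1 sts per cm.
right front: 25.5 × 2.1 = 53.55 → 54.
sleeve: 31 × 2.1 = 65.10 → 65.
left front: 23.5 × 2.1 = 49.35 → 49.
front: 46.5 × 2.1 = 97.65 → 98.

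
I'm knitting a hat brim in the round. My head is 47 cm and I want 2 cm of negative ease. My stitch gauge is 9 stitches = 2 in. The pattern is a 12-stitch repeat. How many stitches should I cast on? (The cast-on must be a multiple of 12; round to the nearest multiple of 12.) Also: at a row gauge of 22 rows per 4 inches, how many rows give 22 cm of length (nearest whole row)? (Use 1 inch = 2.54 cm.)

Finished = 47 − 2 = 45 cm.
45 cm × 1/2.54 = 17.72 inches.
9/2 = 4.5 sts per in; 17.72 × 4.5 = 79.72 sts.
Nearest multiple of 12 → 84.
22 cm = 8.66 inches; × 5.5 = 47.64 → 48 rows.

Cast on 84 stitches; work 48 rows.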